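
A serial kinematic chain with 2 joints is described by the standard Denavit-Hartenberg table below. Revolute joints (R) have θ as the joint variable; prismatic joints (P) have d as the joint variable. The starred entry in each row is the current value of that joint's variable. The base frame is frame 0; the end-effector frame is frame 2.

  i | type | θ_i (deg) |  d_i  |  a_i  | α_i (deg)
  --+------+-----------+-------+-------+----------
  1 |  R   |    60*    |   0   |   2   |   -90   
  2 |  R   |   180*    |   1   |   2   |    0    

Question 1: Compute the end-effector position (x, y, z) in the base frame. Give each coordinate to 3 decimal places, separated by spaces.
-0.866 0.500 -0.000

after link 1: o_1 = (1.0000, 1.7321, 0.0000)
after link 2: o_2 = (-0.8660, 0.5000, -0.0000)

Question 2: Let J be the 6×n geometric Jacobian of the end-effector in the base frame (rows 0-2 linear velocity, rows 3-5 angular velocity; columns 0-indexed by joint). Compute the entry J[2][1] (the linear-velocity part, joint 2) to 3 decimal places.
2.000

axis z_1 = (-0.8660,0.5000,0.0000); lever o_n−o_1 = (-1.8660,-1.2321,-0.0000)
cross product → J_v[:, 1] = (-0.0000,-0.0000,2.0000)
J_ω[:, 1] = z_1
entry J[2][1] = 2.0000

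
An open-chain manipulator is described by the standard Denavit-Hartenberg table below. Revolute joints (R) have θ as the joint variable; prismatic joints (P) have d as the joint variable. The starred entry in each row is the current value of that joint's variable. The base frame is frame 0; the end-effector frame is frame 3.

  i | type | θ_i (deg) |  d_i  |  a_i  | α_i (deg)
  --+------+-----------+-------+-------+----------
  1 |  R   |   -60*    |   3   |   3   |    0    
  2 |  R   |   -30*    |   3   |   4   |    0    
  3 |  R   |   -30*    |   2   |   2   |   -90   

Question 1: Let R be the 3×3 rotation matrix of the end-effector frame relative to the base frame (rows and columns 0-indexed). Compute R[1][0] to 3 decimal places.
End-effector x-axis (col 0 of R) = (-0.5000,-0.8660,0.0000)
R[1][0] = -0.8660

-0.866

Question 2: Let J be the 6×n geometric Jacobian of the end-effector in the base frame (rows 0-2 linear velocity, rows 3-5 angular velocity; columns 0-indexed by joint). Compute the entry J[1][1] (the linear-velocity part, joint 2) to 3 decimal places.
axis z_1 = (0.0000,0.0000,1.0000); lever o_n−o_1 = (-1.0000,-5.7321,5.0000)
cross product → J_v[:, 1] = (5.7321,-1.0000,0.0000)
J_ω[:, 1] = z_1
entry J[1][1] = -1.0000

-1.000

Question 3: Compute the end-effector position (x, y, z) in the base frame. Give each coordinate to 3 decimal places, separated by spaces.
after link 1: o_1 = (1.5000, -2.5981, 3.0000)
after link 2: o_2 = (1.5000, -6.5981, 6.0000)
after link 3: o_3 = (0.5000, -8.3301, 8.0000)

0.500 -8.330 8.000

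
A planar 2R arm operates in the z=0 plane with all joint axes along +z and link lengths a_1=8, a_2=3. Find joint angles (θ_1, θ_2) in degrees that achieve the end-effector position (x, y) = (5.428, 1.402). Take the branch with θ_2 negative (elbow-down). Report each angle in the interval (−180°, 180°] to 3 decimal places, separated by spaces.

cos θ_2 = (31.4288−8²−3²)/(2·8·3) = -0.8661; θ_2 = -150.0048° (elbow-down)
β = atan2(1.4020,5.4280) = 14.4824°; ψ = atan2(-1.4998,5.4018) = -15.5171°
θ_1 = β − ψ = 29.9995°

29.999 -150.005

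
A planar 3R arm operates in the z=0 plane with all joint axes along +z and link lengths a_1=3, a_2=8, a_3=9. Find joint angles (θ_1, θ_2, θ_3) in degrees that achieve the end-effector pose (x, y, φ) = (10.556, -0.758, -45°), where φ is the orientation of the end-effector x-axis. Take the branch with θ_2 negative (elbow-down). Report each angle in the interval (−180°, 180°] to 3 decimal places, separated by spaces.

151.425 -120.000 -76.425

wrist centre = target − a_3·(cos φ, sin φ) = (4.1920, 5.6060)
cos θ_2 = (49.0000−3²−8²)/(2·3·8) = -0.5000; θ_2 = -120.0000° (elbow-down)
β = atan2(5.6060,4.1920) = 53.2115°; ψ = atan2(-6.9282,-1.0000) = -98.2132°
θ_1 = β − ψ = 151.4247°
θ_3 = φ − θ_1 − θ_2 = -76.4247° (wrapped to (-180°,180°])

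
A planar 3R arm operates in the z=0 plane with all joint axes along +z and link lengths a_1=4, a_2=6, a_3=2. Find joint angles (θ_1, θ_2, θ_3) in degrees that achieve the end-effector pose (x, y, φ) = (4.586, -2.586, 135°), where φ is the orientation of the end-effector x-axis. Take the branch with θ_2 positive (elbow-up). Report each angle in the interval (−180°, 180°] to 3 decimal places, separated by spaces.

-89.997 89.995 135.002

wrist centre = target − a_3·(cos φ, sin φ) = (6.0002, -4.0002)
cos θ_2 = (52.0043−4²−6²)/(2·4·6) = 0.0001; θ_2 = 89.9949° (elbow-up)
β = atan2(-4.0002,6.0002) = -33.6905°; ψ = atan2(6.0000,4.0005) = 56.3064°
θ_1 = β − ψ = -89.9969°
θ_3 = φ − θ_1 − θ_2 = 135.0020° (wrapped to (-180°,180°])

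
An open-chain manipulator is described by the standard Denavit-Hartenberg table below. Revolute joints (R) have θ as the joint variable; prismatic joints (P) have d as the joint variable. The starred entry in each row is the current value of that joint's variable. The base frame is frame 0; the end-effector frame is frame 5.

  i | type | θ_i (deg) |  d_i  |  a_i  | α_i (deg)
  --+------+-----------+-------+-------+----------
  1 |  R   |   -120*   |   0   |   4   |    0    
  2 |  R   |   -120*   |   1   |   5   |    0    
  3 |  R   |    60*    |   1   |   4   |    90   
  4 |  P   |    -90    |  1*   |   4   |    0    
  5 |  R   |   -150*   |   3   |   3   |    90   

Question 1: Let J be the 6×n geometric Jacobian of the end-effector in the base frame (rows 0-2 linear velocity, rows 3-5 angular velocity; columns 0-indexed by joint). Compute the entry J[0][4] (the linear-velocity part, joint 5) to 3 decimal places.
2.598

axis z_4 = (-0.0000,1.0000,0.0000); lever o_n−o_4 = (1.5000,3.0000,2.5981)
cross product → J_v[:, 4] = (2.5981,0.0000,-1.5000)
J_ω[:, 4] = z_4
entry J[0][4] = 2.5981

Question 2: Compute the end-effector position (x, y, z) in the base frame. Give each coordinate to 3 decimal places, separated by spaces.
-7.000 4.866 0.598

after link 1: o_1 = (-2.0000, -3.4641, 0.0000)
after link 2: o_2 = (-4.5000, 0.8660, 1.0000)
after link 3: o_3 = (-8.5000, 0.8660, 2.0000)
after link 4: o_4 = (-8.5000, 1.8660, -2.0000)
after link 5: o_5 = (-7.0000, 4.8660, 0.5981)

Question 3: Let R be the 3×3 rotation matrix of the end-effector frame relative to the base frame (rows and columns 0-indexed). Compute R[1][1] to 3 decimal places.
1.000

End-effector y-axis (col 1 of R) = (-0.0000,1.0000,0.0000)
R[1][1] = 1.0000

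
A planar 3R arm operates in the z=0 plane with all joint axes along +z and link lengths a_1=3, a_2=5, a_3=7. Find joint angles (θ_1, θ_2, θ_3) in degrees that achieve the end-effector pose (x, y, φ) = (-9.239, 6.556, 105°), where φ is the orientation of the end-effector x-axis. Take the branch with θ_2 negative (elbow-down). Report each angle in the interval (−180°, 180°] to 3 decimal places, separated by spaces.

wrist centre = target − a_3·(cos φ, sin φ) = (-7.4273, -0.2055)
cos θ_2 = (55.2065−3²−5²)/(2·3·5) = 0.7069; θ_2 = -45.0181° (elbow-down)
β = atan2(-0.2055,-7.4273) = -178.4153°; ψ = atan2(-3.5366,6.5344) = -28.4238°
θ_1 = β − ψ = -149.9915°
θ_3 = φ − θ_1 − θ_2 = -59.9904° (wrapped to (-180°,180°])

-149.992 -45.018 -59.990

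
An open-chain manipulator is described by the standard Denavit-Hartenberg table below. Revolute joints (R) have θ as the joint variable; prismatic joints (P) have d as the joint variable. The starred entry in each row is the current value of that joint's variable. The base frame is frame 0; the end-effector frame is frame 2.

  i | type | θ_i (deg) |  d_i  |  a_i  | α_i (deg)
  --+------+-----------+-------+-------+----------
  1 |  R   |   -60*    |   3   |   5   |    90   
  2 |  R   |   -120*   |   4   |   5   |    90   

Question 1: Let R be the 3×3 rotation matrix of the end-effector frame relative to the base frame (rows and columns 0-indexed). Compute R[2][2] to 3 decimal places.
End-effector z-axis (col 2 of R) = (-0.4330,0.7500,0.5000)
R[2][2] = 0.5000

0.500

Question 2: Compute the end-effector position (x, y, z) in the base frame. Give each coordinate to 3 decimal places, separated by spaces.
-2.214 -4.165 -1.330

after link 1: o_1 = (2.5000, -4.3301, 3.0000)
after link 2: o_2 = (-2.2141, -4.1651, -1.3301)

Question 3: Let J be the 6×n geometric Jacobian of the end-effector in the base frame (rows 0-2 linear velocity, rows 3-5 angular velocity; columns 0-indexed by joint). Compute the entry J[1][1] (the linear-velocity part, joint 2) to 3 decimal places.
axis z_1 = (-0.8660,-0.5000,0.0000); lever o_n−o_1 = (-4.7141,0.1651,-4.3301)
cross product → J_v[:, 1] = (2.1651,-3.7500,-2.5000)
J_ω[:, 1] = z_1
entry J[1][1] = -3.7500

-3.750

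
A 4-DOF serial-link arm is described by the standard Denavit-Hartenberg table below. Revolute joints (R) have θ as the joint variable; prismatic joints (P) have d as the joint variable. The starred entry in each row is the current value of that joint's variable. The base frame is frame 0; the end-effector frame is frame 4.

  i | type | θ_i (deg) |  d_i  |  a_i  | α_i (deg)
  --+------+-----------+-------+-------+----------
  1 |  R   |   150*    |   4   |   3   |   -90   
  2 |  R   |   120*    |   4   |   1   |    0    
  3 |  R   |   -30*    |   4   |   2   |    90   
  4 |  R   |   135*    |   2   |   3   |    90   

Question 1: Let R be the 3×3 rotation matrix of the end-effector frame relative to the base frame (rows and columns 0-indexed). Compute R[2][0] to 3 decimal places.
End-effector x-axis (col 0 of R) = (-0.3536,-0.6124,0.7071)
R[2][0] = 0.7071

0.707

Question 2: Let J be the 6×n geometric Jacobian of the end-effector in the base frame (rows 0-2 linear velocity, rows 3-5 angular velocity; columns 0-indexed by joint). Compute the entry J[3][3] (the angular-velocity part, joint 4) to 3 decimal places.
axis z_3 = (-0.8660,0.5000,0.0000); lever o_n−o_3 = (-2.7927,-0.8371,2.1213)
cross product → J_v[:, 3] = (1.0607,1.8371,2.1213)
J_ω[:, 3] = z_3
entry J[3][3] = -0.8660

-0.866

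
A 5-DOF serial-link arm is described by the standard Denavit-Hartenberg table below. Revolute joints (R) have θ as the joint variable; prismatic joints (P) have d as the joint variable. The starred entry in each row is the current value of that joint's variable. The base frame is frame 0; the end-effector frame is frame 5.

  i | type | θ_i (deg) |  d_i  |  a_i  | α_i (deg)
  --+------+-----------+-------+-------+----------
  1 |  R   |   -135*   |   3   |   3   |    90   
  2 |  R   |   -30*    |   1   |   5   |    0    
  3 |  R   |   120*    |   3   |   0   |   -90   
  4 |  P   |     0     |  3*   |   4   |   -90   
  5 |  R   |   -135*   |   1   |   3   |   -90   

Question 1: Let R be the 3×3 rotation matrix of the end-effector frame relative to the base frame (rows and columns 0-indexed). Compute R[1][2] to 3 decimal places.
End-effector z-axis (col 2 of R) = (0.5000,0.5000,0.7071)
R[1][2] = 0.5000

0.500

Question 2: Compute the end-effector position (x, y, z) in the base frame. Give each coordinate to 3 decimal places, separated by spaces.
-3.683 0.559 2.379

after link 1: o_1 = (-2.1213, -2.1213, 3.0000)
after link 2: o_2 = (-5.8903, -4.4761, 0.5000)
after link 3: o_3 = (-8.0116, -2.3548, 0.5000)
after link 4: o_4 = (-5.8903, -0.2334, 4.5000)
after link 5: o_5 = (-3.6832, 0.5595, 2.3787)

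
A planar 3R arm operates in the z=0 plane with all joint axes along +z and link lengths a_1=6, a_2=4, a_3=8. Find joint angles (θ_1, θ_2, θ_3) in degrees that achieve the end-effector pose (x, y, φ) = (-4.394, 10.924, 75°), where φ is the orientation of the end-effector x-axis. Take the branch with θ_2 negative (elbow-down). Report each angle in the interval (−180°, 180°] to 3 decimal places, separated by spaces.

wrist centre = target − a_3·(cos φ, sin φ) = (-6.4646, 3.1966)
cos θ_2 = (52.0086−6²−4²)/(2·6·4) = 0.0002; θ_2 = -89.9897° (elbow-down)
β = atan2(3.1966,-6.4646) = 153.6885°; ψ = atan2(-4.0000,6.0007) = -33.6869°
θ_1 = β − ψ = 187.3754°
θ_3 = φ − θ_1 − θ_2 = -22.3857° (wrapped to (-180°,180°])

-172.625 -89.990 -22.386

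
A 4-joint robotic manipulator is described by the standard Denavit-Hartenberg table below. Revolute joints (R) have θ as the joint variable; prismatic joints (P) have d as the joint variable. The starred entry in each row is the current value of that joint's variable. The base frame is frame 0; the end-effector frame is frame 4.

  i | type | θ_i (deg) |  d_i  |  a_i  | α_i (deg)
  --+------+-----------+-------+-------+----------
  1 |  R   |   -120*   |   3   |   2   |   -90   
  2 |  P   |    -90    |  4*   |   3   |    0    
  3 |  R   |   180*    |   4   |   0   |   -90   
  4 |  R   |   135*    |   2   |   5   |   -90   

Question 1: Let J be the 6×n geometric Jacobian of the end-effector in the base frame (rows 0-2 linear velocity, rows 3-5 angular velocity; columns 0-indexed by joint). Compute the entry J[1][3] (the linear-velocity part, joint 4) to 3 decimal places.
axis z_3 = (0.5000,0.8660,-0.0000); lever o_n−o_3 = (-2.0619,3.4998,3.5355)
cross product → J_v[:, 3] = (3.0619,-1.7678,3.5355)
J_ω[:, 3] = z_3
entry J[1][3] = -1.7678

-1.768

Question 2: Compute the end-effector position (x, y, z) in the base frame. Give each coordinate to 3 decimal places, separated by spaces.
after link 1: o_1 = (-1.0000, -1.7321, 3.0000)
after link 2: o_2 = (2.4641, -3.7321, 6.0000)
after link 3: o_3 = (5.9282, -5.7321, 6.0000)
after link 4: o_4 = (3.8663, -2.2322, 9.5355)

3.866 -2.232 9.536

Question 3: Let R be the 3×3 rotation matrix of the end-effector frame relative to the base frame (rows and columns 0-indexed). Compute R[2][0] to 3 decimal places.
0.707

End-effector x-axis (col 0 of R) = (-0.6124,0.3536,0.7071)
R[2][0] = 0.7071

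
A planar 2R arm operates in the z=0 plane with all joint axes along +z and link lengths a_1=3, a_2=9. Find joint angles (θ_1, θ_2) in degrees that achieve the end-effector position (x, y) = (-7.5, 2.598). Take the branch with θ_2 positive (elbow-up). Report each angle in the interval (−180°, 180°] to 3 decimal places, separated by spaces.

60.000 120.000

cos θ_2 = (62.9996−3²−9²)/(2·3·9) = -0.5000; θ_2 = 120.0005° (elbow-up)
β = atan2(2.5980,-7.5000) = 160.8939°; ψ = atan2(7.7942,-1.5001) = 100.8939°
θ_1 = β − ψ = 60.0000°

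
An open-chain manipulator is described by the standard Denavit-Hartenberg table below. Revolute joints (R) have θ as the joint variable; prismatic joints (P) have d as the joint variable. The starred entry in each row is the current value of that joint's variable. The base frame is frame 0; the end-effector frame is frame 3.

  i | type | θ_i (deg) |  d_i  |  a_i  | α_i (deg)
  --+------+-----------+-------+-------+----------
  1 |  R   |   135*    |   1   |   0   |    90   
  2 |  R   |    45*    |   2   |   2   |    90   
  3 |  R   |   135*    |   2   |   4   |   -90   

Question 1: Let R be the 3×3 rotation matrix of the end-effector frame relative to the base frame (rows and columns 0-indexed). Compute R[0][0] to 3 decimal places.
0.854

End-effector x-axis (col 0 of R) = (0.8536,0.1464,-0.5000)
R[0][0] = 0.8536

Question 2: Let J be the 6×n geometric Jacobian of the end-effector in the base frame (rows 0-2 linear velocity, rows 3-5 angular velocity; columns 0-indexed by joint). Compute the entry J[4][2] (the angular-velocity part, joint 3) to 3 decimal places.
axis z_2 = (-0.5000,0.5000,-0.7071); lever o_n−o_2 = (2.4142,1.5858,-3.4142)
cross product → J_v[:, 2] = (-0.5858,-3.4142,-2.0000)
J_ω[:, 2] = z_2
entry J[4][2] = 0.5000

0.500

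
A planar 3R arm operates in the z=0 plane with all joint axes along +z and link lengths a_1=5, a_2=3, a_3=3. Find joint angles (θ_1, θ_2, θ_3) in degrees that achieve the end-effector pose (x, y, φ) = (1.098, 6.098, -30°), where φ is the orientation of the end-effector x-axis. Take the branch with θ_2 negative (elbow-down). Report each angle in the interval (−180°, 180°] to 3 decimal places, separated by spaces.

wrist centre = target − a_3·(cos φ, sin φ) = (-1.5001, 7.5980)
cos θ_2 = (59.9798−5²−3²)/(2·5·3) = 0.8660; θ_2 = -30.0036° (elbow-down)
β = atan2(7.5980,-1.5001) = 101.1683°; ψ = atan2(-1.5002,7.5980) = -11.1689°
θ_1 = β − ψ = 112.3372°
θ_3 = φ − θ_1 − θ_2 = -112.3337° (wrapped to (-180°,180°])

112.337 -30.004 -112.334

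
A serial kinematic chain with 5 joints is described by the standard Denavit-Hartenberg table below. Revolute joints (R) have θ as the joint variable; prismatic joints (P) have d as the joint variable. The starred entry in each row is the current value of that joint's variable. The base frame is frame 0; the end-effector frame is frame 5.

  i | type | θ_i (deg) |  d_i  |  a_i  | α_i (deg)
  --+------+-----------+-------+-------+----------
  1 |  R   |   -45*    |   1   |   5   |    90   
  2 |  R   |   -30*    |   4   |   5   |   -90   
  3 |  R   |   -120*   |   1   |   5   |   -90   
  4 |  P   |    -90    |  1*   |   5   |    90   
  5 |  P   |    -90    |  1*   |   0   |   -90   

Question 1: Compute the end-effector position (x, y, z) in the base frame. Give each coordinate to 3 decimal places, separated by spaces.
2.393 -13.656 4.263

after link 1: o_1 = (3.5355, -3.5355, 1.0000)
after link 2: o_2 = (3.7690, -9.4258, -1.5000)
after link 3: o_3 = (-0.4703, -11.3103, 0.6160)
after link 4: o_4 = (1.4743, -13.9620, 4.5131)
after link 5: o_5 = (2.3928, -13.6558, 4.2631)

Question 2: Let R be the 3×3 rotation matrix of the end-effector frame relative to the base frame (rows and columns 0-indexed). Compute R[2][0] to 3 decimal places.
0.433

End-effector x-axis (col 0 of R) = (-0.1768,0.8839,0.4330)
R[2][0] = 0.4330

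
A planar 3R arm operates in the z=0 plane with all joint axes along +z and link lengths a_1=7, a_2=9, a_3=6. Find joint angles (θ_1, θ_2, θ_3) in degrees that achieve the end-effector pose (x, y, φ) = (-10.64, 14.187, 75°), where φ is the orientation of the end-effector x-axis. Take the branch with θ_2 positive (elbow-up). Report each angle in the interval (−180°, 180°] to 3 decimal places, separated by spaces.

wrist centre = target − a_3·(cos φ, sin φ) = (-12.1929, 8.3914)
cos θ_2 = (219.0835−7²−9²)/(2·7·9) = 0.7070; θ_2 = 45.0077° (elbow-up)
β = atan2(8.3914,-12.1929) = 145.4634°; ψ = atan2(6.3648,13.3631) = 25.4683°
θ_1 = β − ψ = 119.9950°
θ_3 = φ − θ_1 − θ_2 = -90.0027° (wrapped to (-180°,180°])

119.995 45.008 -90.003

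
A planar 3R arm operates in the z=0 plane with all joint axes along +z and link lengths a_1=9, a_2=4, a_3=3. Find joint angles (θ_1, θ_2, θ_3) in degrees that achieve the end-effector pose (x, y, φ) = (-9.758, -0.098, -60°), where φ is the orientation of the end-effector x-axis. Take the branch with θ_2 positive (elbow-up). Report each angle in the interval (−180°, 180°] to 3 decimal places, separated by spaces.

wrist centre = target − a_3·(cos φ, sin φ) = (-11.2580, 2.5001)
cos θ_2 = (132.9929−9²−4²)/(2·9·4) = 0.4999; θ_2 = 60.0065° (elbow-up)
β = atan2(2.5001,-11.2580) = 167.4794°; ψ = atan2(3.4643,10.9996) = 17.4818°
θ_1 = β − ψ = 149.9976°
θ_3 = φ − θ_1 − θ_2 = 89.9959° (wrapped to (-180°,180°])

149.998 60.006 89.996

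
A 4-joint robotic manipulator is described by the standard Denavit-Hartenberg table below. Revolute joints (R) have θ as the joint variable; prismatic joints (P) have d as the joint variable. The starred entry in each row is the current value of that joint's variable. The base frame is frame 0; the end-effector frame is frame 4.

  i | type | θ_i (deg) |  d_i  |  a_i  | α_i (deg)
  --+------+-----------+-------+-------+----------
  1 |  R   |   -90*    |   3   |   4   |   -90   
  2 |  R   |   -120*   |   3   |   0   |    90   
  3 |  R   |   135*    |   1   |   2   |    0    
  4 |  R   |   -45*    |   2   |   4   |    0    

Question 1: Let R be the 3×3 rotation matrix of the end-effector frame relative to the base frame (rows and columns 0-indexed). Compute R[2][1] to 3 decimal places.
End-effector y-axis (col 1 of R) = (0.0000,-0.5000,-0.8660)
R[2][1] = -0.8660

-0.866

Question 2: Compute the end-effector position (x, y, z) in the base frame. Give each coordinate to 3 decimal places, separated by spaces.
after link 1: o_1 = (0.0000, -4.0000, 3.0000)
after link 2: o_2 = (3.0000, -4.0000, 3.0000)
after link 3: o_3 = (4.4142, -3.8411, 1.2753)
after link 4: o_4 = (8.4142, -2.1090, 0.2753)

8.414 -2.109 0.275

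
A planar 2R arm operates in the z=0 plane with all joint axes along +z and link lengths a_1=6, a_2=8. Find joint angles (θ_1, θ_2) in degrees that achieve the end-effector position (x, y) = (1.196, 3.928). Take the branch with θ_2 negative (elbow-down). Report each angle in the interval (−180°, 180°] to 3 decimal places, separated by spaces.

cos θ_2 = (16.8596−6²−8²)/(2·6·8) = -0.8660; θ_2 = -150.0023° (elbow-down)
β = atan2(3.9280,1.1960) = 73.0655°; ψ = atan2(-3.9997,-0.9284) = -103.0674°
θ_1 = β − ψ = 176.1329°

176.133 -150.002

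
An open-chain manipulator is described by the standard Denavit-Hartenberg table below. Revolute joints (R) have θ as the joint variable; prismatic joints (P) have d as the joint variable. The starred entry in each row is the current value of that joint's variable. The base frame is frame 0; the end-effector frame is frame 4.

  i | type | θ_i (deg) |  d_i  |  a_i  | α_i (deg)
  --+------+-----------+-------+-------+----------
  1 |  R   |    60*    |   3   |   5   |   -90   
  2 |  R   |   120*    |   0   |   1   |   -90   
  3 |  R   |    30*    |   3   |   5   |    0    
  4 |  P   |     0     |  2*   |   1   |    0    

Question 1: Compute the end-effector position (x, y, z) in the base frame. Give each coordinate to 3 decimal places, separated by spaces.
after link 1: o_1 = (2.5000, 4.3301, 3.0000)
after link 2: o_2 = (2.2500, 3.8971, 2.1340)
after link 3: o_3 = (2.0335, -1.4779, -0.1160)
after link 4: o_4 = (1.3840, -3.6029, 0.1340)

1.384 -3.603 0.134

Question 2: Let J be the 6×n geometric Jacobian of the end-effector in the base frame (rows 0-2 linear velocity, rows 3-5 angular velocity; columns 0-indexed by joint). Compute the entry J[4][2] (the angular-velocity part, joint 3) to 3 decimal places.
axis z_2 = (-0.4330,-0.7500,0.5000); lever o_n−o_2 = (-0.8660,-7.5000,-2.0000)
cross product → J_v[:, 2] = (5.2500,-1.2990,2.5981)
J_ω[:, 2] = z_2
entry J[4][2] = -0.7500

-0.750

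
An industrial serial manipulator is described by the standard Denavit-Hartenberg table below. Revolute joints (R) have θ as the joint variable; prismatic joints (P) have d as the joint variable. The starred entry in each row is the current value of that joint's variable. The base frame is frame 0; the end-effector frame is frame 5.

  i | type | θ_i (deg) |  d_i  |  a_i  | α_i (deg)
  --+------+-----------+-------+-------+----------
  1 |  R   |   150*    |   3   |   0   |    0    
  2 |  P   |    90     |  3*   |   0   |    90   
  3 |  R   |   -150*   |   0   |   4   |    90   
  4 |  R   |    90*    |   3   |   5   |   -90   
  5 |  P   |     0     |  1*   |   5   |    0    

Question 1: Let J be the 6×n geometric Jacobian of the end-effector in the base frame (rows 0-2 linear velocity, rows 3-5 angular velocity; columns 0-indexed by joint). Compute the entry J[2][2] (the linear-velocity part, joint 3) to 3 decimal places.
axis z_2 = (-0.8660,0.5000,0.0000); lever o_n−o_2 = (-6.6112,8.5490,1.0981)
cross product → J_v[:, 2] = (0.5490,0.9510,-4.0981)
J_ω[:, 2] = z_2
entry J[2][2] = -4.0981

-4.098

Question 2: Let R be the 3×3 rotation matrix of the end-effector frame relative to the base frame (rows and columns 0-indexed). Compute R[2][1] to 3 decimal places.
End-effector y-axis (col 1 of R) = (-0.2500,-0.4330,-0.8660)
R[2][1] = -0.8660

-0.866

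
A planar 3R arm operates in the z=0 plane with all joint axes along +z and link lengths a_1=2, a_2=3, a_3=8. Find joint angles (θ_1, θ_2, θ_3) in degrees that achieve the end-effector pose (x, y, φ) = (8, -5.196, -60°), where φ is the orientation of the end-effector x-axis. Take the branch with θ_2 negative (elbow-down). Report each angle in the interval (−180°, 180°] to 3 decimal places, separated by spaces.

60.000 -59.997 -60.003

wrist centre = target − a_3·(cos φ, sin φ) = (4.0000, 1.7322)
cos θ_2 = (19.0005−2²−3²)/(2·2·3) = 0.5000; θ_2 = -59.9971° (elbow-down)
β = atan2(1.7322,4.0000) = 23.4151°; ψ = atan2(-2.5980,3.5001) = -36.5849°
θ_1 = β − ψ = 60.0000°
θ_3 = φ − θ_1 − θ_2 = -60.0029° (wrapped to (-180°,180°])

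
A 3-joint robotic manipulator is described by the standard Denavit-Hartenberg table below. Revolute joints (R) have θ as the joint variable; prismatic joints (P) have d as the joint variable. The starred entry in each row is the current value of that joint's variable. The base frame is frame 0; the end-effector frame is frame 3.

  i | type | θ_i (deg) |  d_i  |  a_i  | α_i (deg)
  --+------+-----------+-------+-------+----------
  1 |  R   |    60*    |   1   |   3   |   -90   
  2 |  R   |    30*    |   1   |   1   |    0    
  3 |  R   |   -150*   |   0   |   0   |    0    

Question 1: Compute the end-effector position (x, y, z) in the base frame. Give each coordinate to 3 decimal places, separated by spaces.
after link 1: o_1 = (1.5000, 2.5981, 1.0000)
after link 2: o_2 = (1.0670, 3.8481, 0.5000)
after link 3: o_3 = (1.0670, 3.8481, 0.5000)

1.067 3.848 0.500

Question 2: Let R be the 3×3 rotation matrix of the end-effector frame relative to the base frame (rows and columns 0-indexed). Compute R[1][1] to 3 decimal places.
0.750

End-effector y-axis (col 1 of R) = (0.4330,0.7500,0.5000)
R[1][1] = 0.7500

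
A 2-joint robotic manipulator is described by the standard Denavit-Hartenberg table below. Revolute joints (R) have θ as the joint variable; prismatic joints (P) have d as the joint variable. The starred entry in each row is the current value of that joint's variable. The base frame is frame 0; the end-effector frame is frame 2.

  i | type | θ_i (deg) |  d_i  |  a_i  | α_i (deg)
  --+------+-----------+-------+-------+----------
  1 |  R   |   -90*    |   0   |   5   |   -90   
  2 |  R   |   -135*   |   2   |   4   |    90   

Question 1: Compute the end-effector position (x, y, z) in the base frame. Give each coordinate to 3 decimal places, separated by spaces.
after link 1: o_1 = (0.0000, -5.0000, 0.0000)
after link 2: o_2 = (2.0000, -2.1716, 2.8284)

2.000 -2.172 2.828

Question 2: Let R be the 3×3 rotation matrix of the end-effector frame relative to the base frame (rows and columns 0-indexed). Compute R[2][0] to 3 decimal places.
0.707

End-effector x-axis (col 0 of R) = (-0.0000,0.7071,0.7071)
R[2][0] = 0.7071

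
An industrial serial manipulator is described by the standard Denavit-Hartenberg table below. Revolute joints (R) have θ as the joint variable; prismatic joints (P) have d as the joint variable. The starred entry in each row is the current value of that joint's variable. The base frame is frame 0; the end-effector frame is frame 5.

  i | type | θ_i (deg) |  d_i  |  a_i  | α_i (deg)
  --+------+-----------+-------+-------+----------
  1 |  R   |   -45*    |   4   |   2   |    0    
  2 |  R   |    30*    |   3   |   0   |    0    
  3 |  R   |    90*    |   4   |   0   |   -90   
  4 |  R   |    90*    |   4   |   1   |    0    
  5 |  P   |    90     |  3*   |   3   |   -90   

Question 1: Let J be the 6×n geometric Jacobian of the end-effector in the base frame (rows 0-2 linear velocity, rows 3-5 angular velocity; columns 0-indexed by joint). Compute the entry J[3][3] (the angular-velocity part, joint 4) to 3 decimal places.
axis z_3 = (-0.9659,0.2588,0.0000); lever o_n−o_3 = (-7.5379,-1.0860,-1.0000)
cross product → J_v[:, 3] = (-0.2588,-0.9659,3.0000)
J_ω[:, 3] = z_3
entry J[3][3] = -0.9659

-0.966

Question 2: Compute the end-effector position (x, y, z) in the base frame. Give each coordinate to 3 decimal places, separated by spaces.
after link 1: o_1 = (1.4142, -1.4142, 4.0000)
after link 2: o_2 = (1.4142, -1.4142, 7.0000)
after link 3: o_3 = (1.4142, -1.4142, 11.0000)
after link 4: o_4 = (-2.4495, -0.3789, 10.0000)
after link 5: o_5 = (-6.1237, -2.5003, 10.0000)

-6.124 -2.500 10.000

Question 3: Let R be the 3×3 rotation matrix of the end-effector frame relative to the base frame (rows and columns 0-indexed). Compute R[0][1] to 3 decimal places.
End-effector y-axis (col 1 of R) = (0.9659,-0.2588,-0.0000)
R[0][1] = 0.9659

0.966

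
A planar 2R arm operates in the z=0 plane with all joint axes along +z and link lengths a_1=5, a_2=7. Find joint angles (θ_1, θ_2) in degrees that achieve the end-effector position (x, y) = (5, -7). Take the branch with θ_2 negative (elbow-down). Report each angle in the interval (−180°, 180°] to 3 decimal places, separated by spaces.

cos θ_2 = (74.0000−5²−7²)/(2·5·7) = 0.0000; θ_2 = -90.0000° (elbow-down)
β = atan2(-7.0000,5.0000) = -54.4623°; ψ = atan2(-7.0000,5.0000) = -54.4623°
θ_1 = β − ψ = 0.0000°

0.000 -90.000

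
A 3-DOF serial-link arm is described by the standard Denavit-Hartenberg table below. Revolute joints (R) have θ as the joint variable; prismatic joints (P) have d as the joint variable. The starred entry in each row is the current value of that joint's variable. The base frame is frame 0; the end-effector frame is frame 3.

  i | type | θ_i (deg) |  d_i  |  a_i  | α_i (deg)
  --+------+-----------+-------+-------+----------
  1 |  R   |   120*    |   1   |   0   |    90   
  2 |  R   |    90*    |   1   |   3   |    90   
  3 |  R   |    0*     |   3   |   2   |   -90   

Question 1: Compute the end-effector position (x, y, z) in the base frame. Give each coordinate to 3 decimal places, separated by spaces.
-0.634 3.098 6.000

after link 1: o_1 = (0.0000, 0.0000, 1.0000)
after link 2: o_2 = (0.8660, 0.5000, 4.0000)
after link 3: o_3 = (-0.6340, 3.0981, 6.0000)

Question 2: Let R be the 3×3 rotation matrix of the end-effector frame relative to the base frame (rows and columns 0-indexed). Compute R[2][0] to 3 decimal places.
1.000

End-effector x-axis (col 0 of R) = (-0.0000,0.0000,1.0000)
R[2][0] = 1.0000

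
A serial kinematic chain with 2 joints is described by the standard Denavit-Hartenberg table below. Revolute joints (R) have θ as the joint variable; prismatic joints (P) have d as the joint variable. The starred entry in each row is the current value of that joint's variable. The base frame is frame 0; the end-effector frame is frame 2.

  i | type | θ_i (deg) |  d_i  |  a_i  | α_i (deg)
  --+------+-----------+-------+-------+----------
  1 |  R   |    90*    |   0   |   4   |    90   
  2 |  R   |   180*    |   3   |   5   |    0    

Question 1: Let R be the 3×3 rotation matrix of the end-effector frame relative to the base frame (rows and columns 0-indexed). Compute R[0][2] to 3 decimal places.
1.000

End-effector z-axis (col 2 of R) = (1.0000,-0.0000,0.0000)
R[0][2] = 1.0000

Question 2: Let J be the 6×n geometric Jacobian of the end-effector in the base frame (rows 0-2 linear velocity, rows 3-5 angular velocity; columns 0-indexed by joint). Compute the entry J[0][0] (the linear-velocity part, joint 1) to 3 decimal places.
1.000

axis z_0 = ẑ; lever o_n−o_0 = (3.0000,-1.0000,0.0000)
cross product → J_v[:, 0] = (1.0000,3.0000,-0.0000)
J_ω[:, 0] = z_0
entry J[0][0] = 1.0000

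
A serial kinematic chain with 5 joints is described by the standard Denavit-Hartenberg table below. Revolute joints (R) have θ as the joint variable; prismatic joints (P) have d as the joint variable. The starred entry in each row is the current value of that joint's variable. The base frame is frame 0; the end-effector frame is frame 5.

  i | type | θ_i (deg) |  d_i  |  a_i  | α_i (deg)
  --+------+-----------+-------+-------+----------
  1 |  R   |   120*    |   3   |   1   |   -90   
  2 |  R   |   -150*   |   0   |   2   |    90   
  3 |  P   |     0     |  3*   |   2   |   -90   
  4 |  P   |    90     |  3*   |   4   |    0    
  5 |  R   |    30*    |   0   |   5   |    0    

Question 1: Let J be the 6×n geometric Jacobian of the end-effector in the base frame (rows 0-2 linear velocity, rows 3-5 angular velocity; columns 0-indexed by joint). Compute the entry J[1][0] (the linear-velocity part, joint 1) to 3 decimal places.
-3.781

axis z_0 = ẑ; lever o_n−o_0 = (-3.7811,0.5490,8.3660)
cross product → J_v[:, 0] = (-0.5490,-3.7811,0.0000)
J_ω[:, 0] = z_0
entry J[1][0] = -3.7811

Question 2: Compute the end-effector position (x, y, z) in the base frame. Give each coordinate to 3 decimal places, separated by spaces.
-3.781 0.549 8.366

after link 1: o_1 = (-0.5000, 0.8660, 3.0000)
after link 2: o_2 = (0.3660, -0.6340, 4.0000)
after link 3: o_3 = (1.9821, -3.4330, 2.4019)
after link 4: o_4 = (-1.6160, -3.2010, 5.8660)
after link 5: o_5 = (-3.7811, 0.5490, 8.3660)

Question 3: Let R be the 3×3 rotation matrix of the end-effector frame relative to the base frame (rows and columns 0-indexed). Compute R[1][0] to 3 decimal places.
0.750

End-effector x-axis (col 0 of R) = (-0.4330,0.7500,0.5000)
R[1][0] = 0.7500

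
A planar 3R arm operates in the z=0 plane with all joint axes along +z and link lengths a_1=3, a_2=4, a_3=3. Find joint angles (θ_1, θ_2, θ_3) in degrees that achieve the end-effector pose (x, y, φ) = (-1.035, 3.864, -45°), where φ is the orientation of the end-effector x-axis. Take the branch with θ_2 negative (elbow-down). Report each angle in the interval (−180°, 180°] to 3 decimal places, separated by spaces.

134.992 -29.991 -150.000

wrist centre = target − a_3·(cos φ, sin φ) = (-3.1563, 5.9853)
cos θ_2 = (45.7864−3²−4²)/(2·3·4) = 0.8661; θ_2 = -29.9914° (elbow-down)
β = atan2(5.9853,-3.1563) = 117.8046°; ψ = atan2(-1.9995,6.4644) = -17.1871°
θ_1 = β − ψ = 134.9918°
θ_3 = φ − θ_1 − θ_2 = -150.0004° (wrapped to (-180°,180°])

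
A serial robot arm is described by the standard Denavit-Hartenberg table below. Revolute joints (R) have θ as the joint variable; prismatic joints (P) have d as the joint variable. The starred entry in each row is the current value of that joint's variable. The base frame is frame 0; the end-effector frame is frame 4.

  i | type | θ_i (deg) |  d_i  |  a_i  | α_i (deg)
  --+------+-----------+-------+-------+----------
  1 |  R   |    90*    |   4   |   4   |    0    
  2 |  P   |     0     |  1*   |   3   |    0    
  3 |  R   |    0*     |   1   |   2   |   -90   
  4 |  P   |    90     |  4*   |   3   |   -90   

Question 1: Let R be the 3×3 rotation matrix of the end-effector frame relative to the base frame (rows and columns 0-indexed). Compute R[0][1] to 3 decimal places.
End-effector y-axis (col 1 of R) = (1.0000,-0.0000,-0.0000)
R[0][1] = 1.0000

1.000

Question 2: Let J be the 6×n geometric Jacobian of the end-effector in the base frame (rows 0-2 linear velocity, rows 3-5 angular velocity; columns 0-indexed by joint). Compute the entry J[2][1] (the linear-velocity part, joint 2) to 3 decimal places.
prismatic axis z_1 = (0.0000,0.0000,1.0000)
J_v[:, 1] = z_1; J_ω[:, 1] = (0,0,0)
entry J[2][1] = 1.0000

1.000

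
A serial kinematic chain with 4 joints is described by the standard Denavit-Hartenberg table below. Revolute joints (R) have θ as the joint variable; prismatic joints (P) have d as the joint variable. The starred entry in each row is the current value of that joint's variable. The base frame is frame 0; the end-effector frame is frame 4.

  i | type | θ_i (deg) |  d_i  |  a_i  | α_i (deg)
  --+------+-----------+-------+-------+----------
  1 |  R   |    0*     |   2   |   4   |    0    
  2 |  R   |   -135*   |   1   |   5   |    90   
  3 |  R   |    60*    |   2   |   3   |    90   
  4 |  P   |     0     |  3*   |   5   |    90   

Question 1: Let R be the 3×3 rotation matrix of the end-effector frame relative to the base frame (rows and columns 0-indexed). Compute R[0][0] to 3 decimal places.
-0.354

End-effector x-axis (col 0 of R) = (-0.3536,-0.3536,0.8660)
R[0][0] = -0.3536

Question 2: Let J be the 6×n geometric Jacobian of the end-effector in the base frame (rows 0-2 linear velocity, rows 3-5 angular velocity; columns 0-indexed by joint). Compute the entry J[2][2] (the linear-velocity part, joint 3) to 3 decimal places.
6.598

axis z_2 = (-0.7071,0.7071,0.0000); lever o_n−o_2 = (-6.0798,-3.2513,5.4282)
cross product → J_v[:, 2] = (3.8383,3.8383,6.5981)
J_ω[:, 2] = z_2
entry J[2][2] = 6.5981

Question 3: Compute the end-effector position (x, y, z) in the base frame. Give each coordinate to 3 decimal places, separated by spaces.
-5.615 -6.787 8.428

after link 1: o_1 = (4.0000, 0.0000, 2.0000)
after link 2: o_2 = (0.4645, -3.5355, 3.0000)
after link 3: o_3 = (-2.0104, -3.1820, 5.5981)
after link 4: o_4 = (-5.6153, -6.7869, 8.4282)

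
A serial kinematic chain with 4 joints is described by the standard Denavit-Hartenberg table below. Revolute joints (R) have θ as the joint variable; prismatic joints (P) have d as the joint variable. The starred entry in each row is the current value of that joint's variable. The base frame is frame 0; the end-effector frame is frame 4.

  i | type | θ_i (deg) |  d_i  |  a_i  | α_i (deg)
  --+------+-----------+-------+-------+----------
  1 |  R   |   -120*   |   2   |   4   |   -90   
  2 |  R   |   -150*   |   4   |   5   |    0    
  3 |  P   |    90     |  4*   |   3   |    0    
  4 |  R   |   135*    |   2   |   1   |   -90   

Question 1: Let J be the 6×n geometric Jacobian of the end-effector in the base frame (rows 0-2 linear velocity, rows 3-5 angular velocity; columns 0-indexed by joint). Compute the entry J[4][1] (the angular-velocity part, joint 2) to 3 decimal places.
axis z_1 = (0.8660,-0.5000,0.0000); lever o_n−o_1 = (9.9459,-2.7732,4.1322)
cross product → J_v[:, 1] = (-2.0661,-3.5785,2.5713)
J_ω[:, 1] = z_1
entry J[4][1] = -0.5000

-0.500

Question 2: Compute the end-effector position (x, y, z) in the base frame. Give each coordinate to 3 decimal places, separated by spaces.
after link 1: o_1 = (-2.0000, -3.4641, 2.0000)
after link 2: o_2 = (3.6292, -1.7141, 4.5000)
after link 3: o_3 = (6.3433, -5.0131, 7.0981)
after link 4: o_4 = (7.9459, -6.2373, 6.1322)

7.946 -6.237 6.132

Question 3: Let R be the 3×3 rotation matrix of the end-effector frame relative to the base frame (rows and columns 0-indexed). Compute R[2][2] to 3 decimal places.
End-effector z-axis (col 2 of R) = (0.4830,0.8365,-0.2588)
R[2][2] = -0.2588

-0.259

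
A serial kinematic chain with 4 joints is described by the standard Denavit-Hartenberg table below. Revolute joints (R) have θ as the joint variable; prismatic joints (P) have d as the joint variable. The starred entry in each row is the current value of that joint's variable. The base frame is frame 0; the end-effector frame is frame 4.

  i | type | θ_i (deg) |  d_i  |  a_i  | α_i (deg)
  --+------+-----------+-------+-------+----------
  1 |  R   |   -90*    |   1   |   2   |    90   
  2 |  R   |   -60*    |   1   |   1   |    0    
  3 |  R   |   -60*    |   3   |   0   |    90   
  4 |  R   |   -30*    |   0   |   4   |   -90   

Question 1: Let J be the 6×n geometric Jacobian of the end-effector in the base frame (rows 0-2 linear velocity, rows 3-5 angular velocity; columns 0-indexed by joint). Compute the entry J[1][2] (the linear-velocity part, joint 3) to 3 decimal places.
-3.000

axis z_2 = (-1.0000,-0.0000,0.0000); lever o_n−o_2 = (-1.0000,1.7321,-3.0000)
cross product → J_v[:, 2] = (0.0000,-3.0000,-1.7321)
J_ω[:, 2] = z_2
entry J[1][2] = -3.0000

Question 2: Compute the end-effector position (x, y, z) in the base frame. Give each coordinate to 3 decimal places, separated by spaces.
after link 1: o_1 = (0.0000, -2.0000, 1.0000)
after link 2: o_2 = (-1.0000, -2.5000, 0.1340)
after link 3: o_3 = (-4.0000, -2.5000, 0.1340)
after link 4: o_4 = (-2.0000, -0.7679, -2.8660)

-2.000 -0.768 -2.866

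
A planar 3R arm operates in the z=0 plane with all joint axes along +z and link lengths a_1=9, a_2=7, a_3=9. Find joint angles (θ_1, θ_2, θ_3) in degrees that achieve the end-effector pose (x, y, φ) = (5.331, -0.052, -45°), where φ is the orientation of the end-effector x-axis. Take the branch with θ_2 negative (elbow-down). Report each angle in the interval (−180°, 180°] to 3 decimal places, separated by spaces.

wrist centre = target − a_3·(cos φ, sin φ) = (-1.0330, 6.3120)
cos θ_2 = (40.9079−9²−7²)/(2·9·7) = -0.7071; θ_2 = -134.9979° (elbow-down)
β = atan2(6.3120,-1.0330) = 99.2941°; ψ = atan2(-4.9499,4.0504) = -50.7072°
θ_1 = β − ψ = 150.0013°
θ_3 = φ − θ_1 − θ_2 = -60.0035° (wrapped to (-180°,180°])

150.001 -134.998 -60.003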